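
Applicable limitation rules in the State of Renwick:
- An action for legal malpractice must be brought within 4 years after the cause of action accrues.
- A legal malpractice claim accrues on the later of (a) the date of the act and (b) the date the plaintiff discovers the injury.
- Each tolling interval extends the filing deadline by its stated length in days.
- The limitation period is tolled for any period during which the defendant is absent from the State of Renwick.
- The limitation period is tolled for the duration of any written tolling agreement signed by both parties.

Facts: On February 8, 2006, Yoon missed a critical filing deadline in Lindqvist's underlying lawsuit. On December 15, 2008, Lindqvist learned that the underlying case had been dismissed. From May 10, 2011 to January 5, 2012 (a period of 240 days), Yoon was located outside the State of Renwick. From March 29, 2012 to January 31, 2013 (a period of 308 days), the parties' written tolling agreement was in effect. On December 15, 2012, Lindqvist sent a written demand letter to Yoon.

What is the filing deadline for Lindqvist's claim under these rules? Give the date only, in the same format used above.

June 16, 2014

Taking the later of the act (February 8, 2006) and discovery (December 15, 2008), the claim accrued on December 15, 2008.
The untolled deadline — 4 years after December 15, 2008 — is December 15, 2012.
The period was tolled for 240 days by the defendant's absence from the jurisdiction (May 10, 2011 to January 5, 2012), pushing the deadline to August 12, 2013.
Because the written tolling agreement ran from March 29, 2012 to January 31, 2013, the deadline is extended by 308 days to June 16, 2014.
None of the other events listed affects the running of the period under the stated rules.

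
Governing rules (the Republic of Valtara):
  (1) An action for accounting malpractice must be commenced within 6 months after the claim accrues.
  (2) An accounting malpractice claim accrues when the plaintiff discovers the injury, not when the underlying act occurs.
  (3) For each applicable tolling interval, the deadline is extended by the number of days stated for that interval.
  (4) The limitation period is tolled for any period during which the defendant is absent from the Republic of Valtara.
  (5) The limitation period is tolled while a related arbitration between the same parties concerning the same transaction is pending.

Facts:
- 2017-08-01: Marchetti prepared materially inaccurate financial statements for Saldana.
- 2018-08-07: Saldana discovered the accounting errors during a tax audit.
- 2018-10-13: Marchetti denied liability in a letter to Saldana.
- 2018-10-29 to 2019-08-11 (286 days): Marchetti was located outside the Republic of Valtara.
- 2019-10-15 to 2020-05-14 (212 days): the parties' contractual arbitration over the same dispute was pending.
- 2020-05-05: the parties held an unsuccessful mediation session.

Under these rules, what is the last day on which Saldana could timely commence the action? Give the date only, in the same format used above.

2020-06-19

Accrual is tied to discovery, so the period began on 2018-08-07 rather than on 2017-08-01 when the act occurred.
6 months from 2018-08-07 is 2019-02-07.
The period was tolled for 286 days by the defendant's absence from the jurisdiction (2018-10-29 to 2019-08-11), pushing the deadline to 2019-11-20.
Because the pending related arbitration ran from 2019-10-15 to 2020-05-14, the deadline is extended by 212 days to 2020-06-19.
None of the other events listed affects the running of the period under the stated rules.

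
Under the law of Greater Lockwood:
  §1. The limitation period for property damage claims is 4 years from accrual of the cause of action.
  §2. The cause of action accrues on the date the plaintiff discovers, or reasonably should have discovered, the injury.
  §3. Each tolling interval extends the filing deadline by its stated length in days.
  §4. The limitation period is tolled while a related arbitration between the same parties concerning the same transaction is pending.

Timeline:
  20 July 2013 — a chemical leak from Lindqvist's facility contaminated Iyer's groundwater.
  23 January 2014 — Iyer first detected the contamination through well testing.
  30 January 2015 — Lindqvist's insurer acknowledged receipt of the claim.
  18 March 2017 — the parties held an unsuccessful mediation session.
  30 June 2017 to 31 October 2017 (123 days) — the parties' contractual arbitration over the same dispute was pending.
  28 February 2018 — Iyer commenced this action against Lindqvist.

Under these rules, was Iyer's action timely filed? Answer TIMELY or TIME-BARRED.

TIMELY

The claim did not accrue until Iyer discovered the injury on 23 January 2014; the 20 July 2013 act date does not start the clock under the stated rule.
4 years from 23 January 2014 is 23 January 2018.
Because the pending related arbitration ran from 30 June 2017 to 31 October 2017, the deadline is extended by 123 days to 26 May 2018.
None of the other events listed affects the running of the period under the stated rules.
Filing on 28 February 2018 beat the 26 May 2018 deadline — the action is timely.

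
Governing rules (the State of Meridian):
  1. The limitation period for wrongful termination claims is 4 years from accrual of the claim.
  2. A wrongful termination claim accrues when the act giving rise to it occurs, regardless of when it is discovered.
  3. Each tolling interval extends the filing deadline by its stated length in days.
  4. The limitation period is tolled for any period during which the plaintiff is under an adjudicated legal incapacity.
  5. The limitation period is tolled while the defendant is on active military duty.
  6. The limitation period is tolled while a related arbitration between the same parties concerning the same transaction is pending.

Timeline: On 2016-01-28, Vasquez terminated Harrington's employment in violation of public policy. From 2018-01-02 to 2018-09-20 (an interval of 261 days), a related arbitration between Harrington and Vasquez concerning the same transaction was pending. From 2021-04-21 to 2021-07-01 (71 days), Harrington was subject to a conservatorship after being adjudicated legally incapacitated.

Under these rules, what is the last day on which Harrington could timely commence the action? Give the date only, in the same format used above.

2020-10-15

The claim accrued on 2016-01-28, when the wrongful act occurred.
4 years from 2016-01-28 is 2020-01-28.
Because the pending related arbitration ran from 2018-01-02 to 2018-09-20, the deadline is extended by 261 days to 2020-10-15.
The plaintiff's legal incapacity from 2021-04-21 to 2021-07-01 began after the period had already run on 2020-10-15, so it has no tolling effect.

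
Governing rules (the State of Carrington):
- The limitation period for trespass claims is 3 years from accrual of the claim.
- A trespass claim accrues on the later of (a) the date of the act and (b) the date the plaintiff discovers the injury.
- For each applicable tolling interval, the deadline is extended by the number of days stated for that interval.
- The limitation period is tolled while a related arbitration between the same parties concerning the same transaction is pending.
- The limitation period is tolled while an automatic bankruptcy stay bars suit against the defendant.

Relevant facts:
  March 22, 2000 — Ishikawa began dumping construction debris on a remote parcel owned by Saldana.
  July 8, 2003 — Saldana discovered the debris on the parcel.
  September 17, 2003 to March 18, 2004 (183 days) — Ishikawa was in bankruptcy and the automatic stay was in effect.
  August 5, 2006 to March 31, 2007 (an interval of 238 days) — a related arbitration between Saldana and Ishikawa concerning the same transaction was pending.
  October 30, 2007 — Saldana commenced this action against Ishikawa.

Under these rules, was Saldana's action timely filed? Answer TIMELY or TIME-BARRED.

TIME-BARRED

Taking the later of the act (March 22, 2000) and discovery (July 8, 2003), the claim accrued on July 8, 2003.
Adding the 3 years base period to July 8, 2003 gives a deadline of July 8, 2006, before any tolling.
The automatic bankruptcy stay from September 17, 2003 to March 18, 2004 tolled the period for 183 days, extending the deadline to January 7, 2007.
The pending related arbitration from August 5, 2006 to March 31, 2007 tolled the period for 238 days, extending the deadline to September 2, 2007.
Saldana filed on October 30, 2007, after the September 2, 2007 deadline, so the action is time-barred.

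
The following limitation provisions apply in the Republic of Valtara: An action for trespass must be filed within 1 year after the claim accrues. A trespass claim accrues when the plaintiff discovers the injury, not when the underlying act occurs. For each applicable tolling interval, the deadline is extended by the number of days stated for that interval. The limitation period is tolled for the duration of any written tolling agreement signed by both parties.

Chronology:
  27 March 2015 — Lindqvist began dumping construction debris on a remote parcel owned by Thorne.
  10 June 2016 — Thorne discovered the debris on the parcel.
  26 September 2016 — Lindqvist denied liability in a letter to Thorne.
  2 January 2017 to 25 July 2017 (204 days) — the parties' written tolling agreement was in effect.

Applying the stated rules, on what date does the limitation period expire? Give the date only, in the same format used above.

31 December 2017

Accrual is tied to discovery, so the period began on 10 June 2016 rather than on 27 March 2015 when the act occurred.
Adding the 1 year base period to 10 June 2016 gives a deadline of 10 June 2017, before any tolling.
The written tolling agreement from 2 January 2017 to 25 July 2017 tolled the period for 204 days, extending the deadline to 31 December 2017.
Nothing else in the chronology tolls or restarts the period.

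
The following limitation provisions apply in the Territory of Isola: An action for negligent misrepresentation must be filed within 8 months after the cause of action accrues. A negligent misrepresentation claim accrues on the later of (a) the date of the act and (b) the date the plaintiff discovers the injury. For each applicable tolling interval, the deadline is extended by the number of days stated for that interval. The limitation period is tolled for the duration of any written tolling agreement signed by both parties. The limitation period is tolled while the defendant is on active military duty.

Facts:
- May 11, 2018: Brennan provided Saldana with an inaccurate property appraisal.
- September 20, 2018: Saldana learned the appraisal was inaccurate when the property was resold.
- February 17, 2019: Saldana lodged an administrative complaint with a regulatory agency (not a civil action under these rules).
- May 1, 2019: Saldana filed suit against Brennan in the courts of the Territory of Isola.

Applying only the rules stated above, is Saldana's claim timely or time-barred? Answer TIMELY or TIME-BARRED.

The claim accrued on September 20, 2018 — the later of the May 11, 2018 act and the September 20, 2018 discovery.
Adding the 8 months base period to September 20, 2018 gives a deadline of May 20, 2019, before any tolling.
The other events in the timeline have no effect on the limitation period under the stated rules.
Filing on May 1, 2019 beat the May 20, 2019 deadline — the action is timely.

TIMELY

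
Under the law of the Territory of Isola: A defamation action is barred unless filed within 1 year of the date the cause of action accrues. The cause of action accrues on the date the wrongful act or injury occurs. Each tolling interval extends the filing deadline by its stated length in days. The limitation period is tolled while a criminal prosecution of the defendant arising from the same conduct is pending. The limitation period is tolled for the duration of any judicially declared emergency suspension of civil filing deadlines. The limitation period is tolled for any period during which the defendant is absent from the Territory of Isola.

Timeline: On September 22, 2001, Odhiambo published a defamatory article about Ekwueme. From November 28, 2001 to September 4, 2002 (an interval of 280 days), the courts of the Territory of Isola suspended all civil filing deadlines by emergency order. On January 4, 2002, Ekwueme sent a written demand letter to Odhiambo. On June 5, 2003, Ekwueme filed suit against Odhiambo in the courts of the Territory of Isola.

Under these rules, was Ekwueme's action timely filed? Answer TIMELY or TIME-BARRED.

TIMELY

The cause of action accrued on September 22, 2001, the date of the act.
1 year from September 22, 2001 is September 22, 2002.
Because the emergency suspension of filing deadlines ran from November 28, 2001 to September 4, 2002, the deadline is extended by 280 days to June 29, 2003.
None of the other events listed affects the running of the period under the stated rules.
Filing on June 5, 2003 beat the June 29, 2003 deadline — the action is timely.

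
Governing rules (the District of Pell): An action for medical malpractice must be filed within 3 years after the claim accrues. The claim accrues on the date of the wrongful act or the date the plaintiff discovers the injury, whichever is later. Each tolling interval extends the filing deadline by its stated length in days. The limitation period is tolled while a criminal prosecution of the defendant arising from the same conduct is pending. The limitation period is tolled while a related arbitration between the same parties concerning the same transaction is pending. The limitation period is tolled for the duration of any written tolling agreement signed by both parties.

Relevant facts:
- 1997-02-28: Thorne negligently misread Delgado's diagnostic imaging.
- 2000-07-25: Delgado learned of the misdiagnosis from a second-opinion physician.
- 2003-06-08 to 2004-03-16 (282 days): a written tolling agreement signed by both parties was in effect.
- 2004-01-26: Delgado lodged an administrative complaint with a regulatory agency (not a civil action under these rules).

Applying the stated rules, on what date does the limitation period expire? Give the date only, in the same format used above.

Because discovery on 2000-07-25 post-dates the 1997-02-28 act, accrual under the later-of rule falls on 2000-07-25.
Adding the 3 years base period to 2000-07-25 gives a deadline of 2003-07-25, before any tolling.
The period was tolled for 282 days by the written tolling agreement (2003-06-08 to 2004-03-16), pushing the deadline to 2004-05-02.
The other events in the timeline have no effect on the limitation period under the stated rules.

2004-05-02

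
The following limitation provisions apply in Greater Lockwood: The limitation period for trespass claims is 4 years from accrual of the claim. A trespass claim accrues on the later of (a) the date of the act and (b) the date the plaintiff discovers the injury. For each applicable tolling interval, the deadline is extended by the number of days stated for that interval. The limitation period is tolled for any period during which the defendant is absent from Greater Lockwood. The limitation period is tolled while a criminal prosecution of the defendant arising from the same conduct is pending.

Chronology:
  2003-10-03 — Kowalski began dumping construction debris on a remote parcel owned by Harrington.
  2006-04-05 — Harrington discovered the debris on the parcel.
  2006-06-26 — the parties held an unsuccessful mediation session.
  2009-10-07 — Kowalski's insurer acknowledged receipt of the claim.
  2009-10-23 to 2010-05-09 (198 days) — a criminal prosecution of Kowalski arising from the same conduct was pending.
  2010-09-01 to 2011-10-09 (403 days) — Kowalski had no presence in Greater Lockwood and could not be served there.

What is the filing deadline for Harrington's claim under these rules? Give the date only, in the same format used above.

Because discovery on 2006-04-05 post-dates the 2003-10-03 act, accrual under the later-of rule falls on 2006-04-05.
The untolled deadline — 4 years after 2006-04-05 — is 2010-04-05.
Because the pending criminal prosecution ran from 2009-10-23 to 2010-05-09, the deadline is extended by 198 days to 2010-10-20.
Because the defendant's absence from the jurisdiction ran from 2010-09-01 to 2011-10-09, the deadline is extended by 403 days to 2011-11-27.
None of the other events listed affects the running of the period under the stated rules.

2011-11-27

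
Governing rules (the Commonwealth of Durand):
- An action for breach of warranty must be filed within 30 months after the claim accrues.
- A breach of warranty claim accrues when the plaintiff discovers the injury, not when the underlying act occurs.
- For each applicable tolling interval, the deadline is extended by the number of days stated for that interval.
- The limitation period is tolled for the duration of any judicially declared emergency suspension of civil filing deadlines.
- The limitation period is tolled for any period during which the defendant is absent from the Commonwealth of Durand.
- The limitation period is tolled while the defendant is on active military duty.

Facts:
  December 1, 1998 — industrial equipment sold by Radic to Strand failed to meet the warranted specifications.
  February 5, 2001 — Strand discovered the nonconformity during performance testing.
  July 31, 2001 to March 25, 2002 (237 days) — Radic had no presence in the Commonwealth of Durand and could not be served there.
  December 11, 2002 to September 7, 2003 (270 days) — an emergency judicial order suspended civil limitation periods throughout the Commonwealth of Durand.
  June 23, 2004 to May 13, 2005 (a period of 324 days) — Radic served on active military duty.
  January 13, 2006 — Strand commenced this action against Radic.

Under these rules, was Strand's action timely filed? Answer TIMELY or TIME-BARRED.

TIME-BARRED

The claim did not accrue until Strand discovered the injury on February 5, 2001; the December 1, 1998 act date does not start the clock under the stated rule.
Adding the 30 months base period to February 5, 2001 gives a deadline of August 5, 2003, before any tolling.
The defendant's absence from the jurisdiction from July 31, 2001 to March 25, 2002 tolled the period for 237 days, extending the deadline to March 29, 2004.
Because the emergency suspension of filing deadlines ran from December 11, 2002 to September 7, 2003, the deadline is extended by 270 days to December 24, 2004.
The period was tolled for 324 days by the defendant's active military service (June 23, 2004 to May 13, 2005), pushing the deadline to November 13, 2005.
Filing on January 13, 2006 missed the November 13, 2005 deadline — the action is time-barred.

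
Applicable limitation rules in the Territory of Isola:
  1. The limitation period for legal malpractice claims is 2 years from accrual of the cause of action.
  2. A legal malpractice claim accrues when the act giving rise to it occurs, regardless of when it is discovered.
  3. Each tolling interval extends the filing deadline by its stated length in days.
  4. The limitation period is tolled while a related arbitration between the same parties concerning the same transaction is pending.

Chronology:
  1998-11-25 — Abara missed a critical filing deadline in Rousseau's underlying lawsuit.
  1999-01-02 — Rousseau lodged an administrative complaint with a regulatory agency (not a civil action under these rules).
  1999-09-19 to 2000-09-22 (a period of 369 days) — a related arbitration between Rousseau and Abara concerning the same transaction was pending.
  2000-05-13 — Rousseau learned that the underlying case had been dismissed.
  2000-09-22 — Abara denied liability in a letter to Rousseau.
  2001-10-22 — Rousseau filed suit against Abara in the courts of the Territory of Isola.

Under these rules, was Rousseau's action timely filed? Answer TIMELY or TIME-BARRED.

The claim accrued on 1998-11-25, when the wrongful act occurred; under the stated occurrence rule the 2000-05-13 discovery does not delay accrual.
2 years from 1998-11-25 is 2000-11-25.
The period was tolled for 369 days by the pending related arbitration (1999-09-19 to 2000-09-22), pushing the deadline to 2001-11-29.
Nothing else in the chronology tolls or restarts the period.
Filing on 2001-10-22 beat the 2001-11-29 deadline — the action is timely.

TIMELY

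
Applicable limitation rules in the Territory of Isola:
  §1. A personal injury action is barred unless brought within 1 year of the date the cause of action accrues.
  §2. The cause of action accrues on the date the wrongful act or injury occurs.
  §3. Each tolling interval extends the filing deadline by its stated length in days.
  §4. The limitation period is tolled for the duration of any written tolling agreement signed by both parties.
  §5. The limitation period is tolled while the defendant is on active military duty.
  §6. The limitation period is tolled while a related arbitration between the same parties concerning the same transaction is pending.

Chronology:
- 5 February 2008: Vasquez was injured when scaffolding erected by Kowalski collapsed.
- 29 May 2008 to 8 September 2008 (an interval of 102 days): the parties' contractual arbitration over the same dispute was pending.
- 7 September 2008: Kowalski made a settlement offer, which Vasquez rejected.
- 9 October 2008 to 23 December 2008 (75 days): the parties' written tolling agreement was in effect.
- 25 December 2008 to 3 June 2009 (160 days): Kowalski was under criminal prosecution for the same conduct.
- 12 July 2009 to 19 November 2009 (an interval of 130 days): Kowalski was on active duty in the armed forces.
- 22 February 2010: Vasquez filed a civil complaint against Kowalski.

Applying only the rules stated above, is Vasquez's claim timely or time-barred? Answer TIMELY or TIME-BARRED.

TIME-BARRED

The claim accrued on 5 February 2008, when the wrongful act occurred.
The untolled deadline — 1 year after 5 February 2008 — is 5 February 2009.
The pending related arbitration from 29 May 2008 to 8 September 2008 tolled the period for 102 days, extending the deadline to 18 May 2009.
Because the written tolling agreement ran from 9 October 2008 to 23 December 2008, the deadline is extended by 75 days to 1 August 2009.
The period was tolled for 130 days by the defendant's active military service (12 July 2009 to 19 November 2009), pushing the deadline to 9 December 2009.
The pending criminal prosecution from 25 December 2008 to 3 June 2009 does not toll the period, because no stated rule makes a criminal prosecution a tolling event.
Nothing else in the chronology tolls or restarts the period.
The 22 February 2010 filing falls after the 9 December 2009 deadline; the claim is time-barred.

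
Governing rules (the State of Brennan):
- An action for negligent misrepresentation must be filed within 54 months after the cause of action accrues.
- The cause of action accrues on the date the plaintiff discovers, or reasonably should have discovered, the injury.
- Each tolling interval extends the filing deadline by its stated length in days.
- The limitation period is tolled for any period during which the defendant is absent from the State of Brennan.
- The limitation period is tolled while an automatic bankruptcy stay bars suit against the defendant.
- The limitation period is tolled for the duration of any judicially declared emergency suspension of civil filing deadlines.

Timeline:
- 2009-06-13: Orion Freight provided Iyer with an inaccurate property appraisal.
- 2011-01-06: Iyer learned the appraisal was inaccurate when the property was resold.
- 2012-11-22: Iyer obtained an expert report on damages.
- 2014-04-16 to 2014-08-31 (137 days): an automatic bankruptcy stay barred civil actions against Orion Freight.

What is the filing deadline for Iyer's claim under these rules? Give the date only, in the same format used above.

The claim did not accrue until Iyer discovered the injury on 2011-01-06; the 2009-06-13 act date does not start the clock under the stated rule.
The untolled deadline — 54 months after 2011-01-06 — is 2015-07-06.
The automatic bankruptcy stay from 2014-04-16 to 2014-08-31 tolled the period for 137 days, extending the deadline to 2015-11-20.
Nothing else in the chronology tolls or restarts the period.

2015-11-20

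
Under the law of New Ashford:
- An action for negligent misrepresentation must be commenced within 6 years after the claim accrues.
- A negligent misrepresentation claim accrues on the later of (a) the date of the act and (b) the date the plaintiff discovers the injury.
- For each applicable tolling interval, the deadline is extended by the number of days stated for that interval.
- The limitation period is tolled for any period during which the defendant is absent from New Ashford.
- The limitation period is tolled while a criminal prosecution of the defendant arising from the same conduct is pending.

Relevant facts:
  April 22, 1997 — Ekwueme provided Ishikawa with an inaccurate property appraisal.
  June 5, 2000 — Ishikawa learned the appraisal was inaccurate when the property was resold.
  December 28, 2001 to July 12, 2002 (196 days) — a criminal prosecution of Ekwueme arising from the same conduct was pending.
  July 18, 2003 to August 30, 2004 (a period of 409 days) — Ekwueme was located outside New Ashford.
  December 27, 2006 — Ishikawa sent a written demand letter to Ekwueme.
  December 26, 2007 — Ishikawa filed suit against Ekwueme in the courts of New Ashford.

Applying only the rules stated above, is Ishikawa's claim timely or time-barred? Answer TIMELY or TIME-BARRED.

Taking the later of the act (April 22, 1997) and discovery (June 5, 2000), the claim accrued on June 5, 2000.
6 years from June 5, 2000 is June 5, 2006.
Because the pending criminal prosecution ran from December 28, 2001 to July 12, 2002, the deadline is extended by 196 days to December 18, 2006.
Because the defendant's absence from the jurisdiction ran from July 18, 2003 to August 30, 2004, the deadline is extended by 409 days to January 31, 2008.
Nothing else in the chronology tolls or restarts the period.
Ishikawa filed on December 26, 2007, before the January 31, 2008 deadline, so the action is timely.

TIMELY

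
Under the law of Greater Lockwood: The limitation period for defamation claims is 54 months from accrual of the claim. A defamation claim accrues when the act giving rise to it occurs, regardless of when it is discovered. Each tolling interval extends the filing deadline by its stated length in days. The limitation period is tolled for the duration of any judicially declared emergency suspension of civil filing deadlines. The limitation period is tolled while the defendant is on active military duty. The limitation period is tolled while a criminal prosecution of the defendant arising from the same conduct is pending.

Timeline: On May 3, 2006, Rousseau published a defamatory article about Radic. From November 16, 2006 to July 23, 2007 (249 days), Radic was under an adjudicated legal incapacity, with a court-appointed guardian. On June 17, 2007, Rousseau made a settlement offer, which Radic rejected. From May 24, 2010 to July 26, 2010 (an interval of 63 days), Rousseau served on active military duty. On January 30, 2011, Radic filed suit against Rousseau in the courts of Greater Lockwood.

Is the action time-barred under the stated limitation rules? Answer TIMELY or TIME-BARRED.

TIME-BARRED

The limitation period began to run on May 3, 2006.
The untolled deadline — 54 months after May 3, 2006 — is November 3, 2010.
The defendant's active military service from May 24, 2010 to July 26, 2010 tolled the period for 63 days, extending the deadline to January 5, 2011.
No stated provision tolls the period for the plaintiff's incapacity, so the interval from November 16, 2006 to July 23, 2007 has no effect on the deadline.
The other events in the timeline have no effect on the limitation period under the stated rules.
The January 30, 2011 filing falls after the January 5, 2011 deadline; the claim is time-barred.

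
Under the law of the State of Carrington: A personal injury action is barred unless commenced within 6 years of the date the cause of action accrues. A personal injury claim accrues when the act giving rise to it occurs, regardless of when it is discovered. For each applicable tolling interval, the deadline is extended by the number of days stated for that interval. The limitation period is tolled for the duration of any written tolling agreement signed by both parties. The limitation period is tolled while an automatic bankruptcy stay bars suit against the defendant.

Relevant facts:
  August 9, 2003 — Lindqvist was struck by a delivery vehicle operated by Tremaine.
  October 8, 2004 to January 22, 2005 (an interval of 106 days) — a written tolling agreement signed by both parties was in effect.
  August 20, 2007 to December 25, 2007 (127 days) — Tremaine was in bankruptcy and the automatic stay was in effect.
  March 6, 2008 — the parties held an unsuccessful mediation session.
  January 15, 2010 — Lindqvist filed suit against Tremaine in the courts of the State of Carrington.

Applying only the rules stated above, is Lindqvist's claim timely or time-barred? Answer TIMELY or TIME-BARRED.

TIMELY

The limitation period began to run on August 9, 2003.
The untolled deadline — 6 years after August 9, 2003 — is August 9, 2009.
The written tolling agreement from October 8, 2004 to January 22, 2005 tolled the period for 106 days, extending the deadline to November 23, 2009.
The period was tolled for 127 days by the automatic bankruptcy stay (August 20, 2007 to December 25, 2007), pushing the deadline to March 30, 2010.
Nothing else in the chronology tolls or restarts the period.
The January 15, 2010 filing precedes the March 30, 2010 deadline; the claim is timely.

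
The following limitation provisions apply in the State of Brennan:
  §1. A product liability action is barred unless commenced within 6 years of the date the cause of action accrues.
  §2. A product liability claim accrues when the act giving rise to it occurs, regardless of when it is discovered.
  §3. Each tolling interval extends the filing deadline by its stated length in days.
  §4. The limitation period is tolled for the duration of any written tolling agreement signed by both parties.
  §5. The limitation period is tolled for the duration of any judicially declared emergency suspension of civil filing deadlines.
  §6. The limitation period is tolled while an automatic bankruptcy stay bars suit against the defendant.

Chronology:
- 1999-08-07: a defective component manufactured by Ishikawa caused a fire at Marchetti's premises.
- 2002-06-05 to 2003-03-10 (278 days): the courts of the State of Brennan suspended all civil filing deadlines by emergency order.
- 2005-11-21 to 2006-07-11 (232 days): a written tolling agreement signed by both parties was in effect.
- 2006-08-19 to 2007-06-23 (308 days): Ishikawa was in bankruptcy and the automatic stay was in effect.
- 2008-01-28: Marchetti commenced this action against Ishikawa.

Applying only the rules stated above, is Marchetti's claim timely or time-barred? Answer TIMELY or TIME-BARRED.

TIME-BARRED

The limitation period began to run on 1999-08-07.
6 years from 1999-08-07 is 2005-08-07.
Because the emergency suspension of filing deadlines ran from 2002-06-05 to 2003-03-10, the deadline is extended by 278 days to 2006-05-12.
The period was tolled for 232 days by the written tolling agreement (2005-11-21 to 2006-07-11), pushing the deadline to 2006-12-30.
The period was tolled for 308 days by the automatic bankruptcy stay (2006-08-19 to 2007-06-23), pushing the deadline to 2007-11-03.
Filing on 2008-01-28 missed the 2007-11-03 deadline — the action is time-barred.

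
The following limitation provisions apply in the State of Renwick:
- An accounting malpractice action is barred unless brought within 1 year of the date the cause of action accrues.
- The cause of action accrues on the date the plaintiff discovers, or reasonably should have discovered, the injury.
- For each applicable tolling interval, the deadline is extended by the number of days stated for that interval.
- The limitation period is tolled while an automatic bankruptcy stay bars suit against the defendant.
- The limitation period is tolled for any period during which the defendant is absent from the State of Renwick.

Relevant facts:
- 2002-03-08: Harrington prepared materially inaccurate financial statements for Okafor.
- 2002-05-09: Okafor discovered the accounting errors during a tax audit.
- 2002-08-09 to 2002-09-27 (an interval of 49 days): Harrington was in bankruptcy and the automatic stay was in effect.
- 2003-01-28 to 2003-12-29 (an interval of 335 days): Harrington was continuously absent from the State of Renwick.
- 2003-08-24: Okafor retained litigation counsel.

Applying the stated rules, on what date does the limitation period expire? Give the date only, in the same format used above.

2004-05-27

Under the discovery rule, the claim accrued on 2002-05-09, when Okafor discovered the injury — not on the 2002-03-08 date of the underlying act.
Adding the 1 year base period to 2002-05-09 gives a deadline of 2003-05-09, before any tolling.
The automatic bankruptcy stay from 2002-08-09 to 2002-09-27 tolled the period for 49 days, extending the deadline to 2003-06-27.
The defendant's absence from the jurisdiction from 2003-01-28 to 2003-12-29 tolled the period for 335 days, extending the deadline to 2004-05-27.
None of the other events listed affects the running of the period under the stated rules.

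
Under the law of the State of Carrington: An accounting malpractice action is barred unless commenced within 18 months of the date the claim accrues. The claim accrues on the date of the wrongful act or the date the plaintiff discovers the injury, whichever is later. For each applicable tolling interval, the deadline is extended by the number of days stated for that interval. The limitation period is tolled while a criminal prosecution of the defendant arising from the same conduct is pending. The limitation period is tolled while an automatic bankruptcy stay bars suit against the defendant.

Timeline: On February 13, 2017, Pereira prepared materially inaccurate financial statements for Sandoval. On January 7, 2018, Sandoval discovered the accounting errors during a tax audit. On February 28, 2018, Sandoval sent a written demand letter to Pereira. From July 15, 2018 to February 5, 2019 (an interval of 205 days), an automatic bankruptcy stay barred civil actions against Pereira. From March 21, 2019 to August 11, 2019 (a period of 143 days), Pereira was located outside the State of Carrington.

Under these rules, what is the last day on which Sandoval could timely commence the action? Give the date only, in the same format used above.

The claim accrued on January 7, 2018 — the later of the February 13, 2017 act and the January 7, 2018 discovery.
18 months from January 7, 2018 is July 7, 2019.
The period was tolled for 205 days by the automatic bankruptcy stay (July 15, 2018 to February 5, 2019), pushing the deadline to January 28, 2020.
Although the defendant's absence ran from March 21, 2019 to August 11, 2019, the stated rules do not make that a tolling event, so it is disregarded.
Nothing else in the chronology tolls or restarts the period.

January 28, 2020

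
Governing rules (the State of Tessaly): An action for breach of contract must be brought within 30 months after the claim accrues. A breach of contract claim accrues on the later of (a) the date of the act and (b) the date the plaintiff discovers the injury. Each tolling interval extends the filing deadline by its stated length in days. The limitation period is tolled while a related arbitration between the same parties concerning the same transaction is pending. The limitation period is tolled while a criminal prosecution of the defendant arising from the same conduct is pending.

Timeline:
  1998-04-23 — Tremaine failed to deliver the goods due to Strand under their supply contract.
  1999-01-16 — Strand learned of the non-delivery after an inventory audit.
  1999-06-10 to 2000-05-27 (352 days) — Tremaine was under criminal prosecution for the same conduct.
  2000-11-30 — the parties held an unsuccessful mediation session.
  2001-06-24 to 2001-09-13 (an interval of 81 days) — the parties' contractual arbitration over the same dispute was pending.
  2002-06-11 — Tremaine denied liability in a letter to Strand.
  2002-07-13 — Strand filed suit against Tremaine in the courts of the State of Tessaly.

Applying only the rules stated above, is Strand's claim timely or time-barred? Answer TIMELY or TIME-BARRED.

Taking the later of the act (1998-04-23) and discovery (1999-01-16), the claim accrued on 1999-01-16.
The untolled deadline — 30 months after 1999-01-16 — is 2001-07-16.
Because the pending criminal prosecution ran from 1999-06-10 to 2000-05-27, the deadline is extended by 352 days to 2002-07-03.
Because the pending related arbitration ran from 2001-06-24 to 2001-09-13, the deadline is extended by 81 days to 2002-09-22.
The other events in the timeline have no effect on the limitation period under the stated rules.
The 2002-07-13 filing precedes the 2002-09-22 deadline; the claim is timely.

TIMELY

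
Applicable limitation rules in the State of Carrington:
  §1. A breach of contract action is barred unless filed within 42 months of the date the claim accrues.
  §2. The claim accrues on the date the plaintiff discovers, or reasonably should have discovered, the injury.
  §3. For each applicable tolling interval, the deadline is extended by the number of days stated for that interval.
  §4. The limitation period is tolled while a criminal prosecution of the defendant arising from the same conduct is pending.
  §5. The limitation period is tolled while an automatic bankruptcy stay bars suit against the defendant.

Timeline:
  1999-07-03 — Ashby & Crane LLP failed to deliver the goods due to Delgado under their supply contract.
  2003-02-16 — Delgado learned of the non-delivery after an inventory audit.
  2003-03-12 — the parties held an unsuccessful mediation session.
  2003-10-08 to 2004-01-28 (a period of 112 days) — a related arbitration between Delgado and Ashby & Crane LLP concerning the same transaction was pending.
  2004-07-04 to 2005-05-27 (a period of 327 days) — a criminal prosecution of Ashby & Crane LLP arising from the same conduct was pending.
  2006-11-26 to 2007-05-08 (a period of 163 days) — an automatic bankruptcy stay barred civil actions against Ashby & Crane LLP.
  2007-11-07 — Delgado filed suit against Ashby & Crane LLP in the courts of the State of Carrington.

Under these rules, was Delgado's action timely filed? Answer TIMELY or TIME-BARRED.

The claim did not accrue until Delgado discovered the injury on 2003-02-16; the 1999-07-03 act date does not start the clock under the stated rule.
Adding the 42 months base period to 2003-02-16 gives a deadline of 2006-08-16, before any tolling.
The period was tolled for 327 days by the pending criminal prosecution (2004-07-04 to 2005-05-27), pushing the deadline to 2007-07-09.
The automatic bankruptcy stay from 2006-11-26 to 2007-05-08 tolled the period for 163 days, extending the deadline to 2007-12-19.
The pending related arbitration from 2003-10-08 to 2004-01-28 does not toll the period, because no stated rule makes a pending arbitration a tolling event.
The other events in the timeline have no effect on the limitation period under the stated rules.
Delgado filed on 2007-11-07, before the 2007-12-19 deadline, so the action is timely.

TIMELY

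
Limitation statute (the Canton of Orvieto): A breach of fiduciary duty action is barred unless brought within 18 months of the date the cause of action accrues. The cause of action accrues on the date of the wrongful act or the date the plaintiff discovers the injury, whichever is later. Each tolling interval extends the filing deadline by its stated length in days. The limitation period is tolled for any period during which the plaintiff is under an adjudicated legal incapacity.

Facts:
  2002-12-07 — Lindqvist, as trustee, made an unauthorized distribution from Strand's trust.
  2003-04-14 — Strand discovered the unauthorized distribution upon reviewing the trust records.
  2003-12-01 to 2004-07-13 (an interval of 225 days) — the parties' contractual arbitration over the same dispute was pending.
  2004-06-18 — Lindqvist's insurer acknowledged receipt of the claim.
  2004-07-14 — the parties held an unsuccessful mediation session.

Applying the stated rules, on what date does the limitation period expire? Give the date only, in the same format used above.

2004-10-14

Because discovery on 2003-04-14 post-dates the 2002-12-07 act, accrual under the later-of rule falls on 2003-04-14.
Adding the 18 months base period to 2003-04-14 gives a deadline of 2004-10-14, before any tolling.
The pending related arbitration from 2003-12-01 to 2004-07-13 does not toll the period, because no stated rule makes a pending arbitration a tolling event.
The other events in the timeline have no effect on the limitation period under the stated rules.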